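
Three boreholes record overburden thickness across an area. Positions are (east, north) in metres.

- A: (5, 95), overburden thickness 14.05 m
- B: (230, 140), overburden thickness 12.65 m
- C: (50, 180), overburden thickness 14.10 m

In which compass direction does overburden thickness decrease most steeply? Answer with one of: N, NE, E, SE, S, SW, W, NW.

Three-point gradient (reference A): Δ to B = (225, 45, -1.40), Δ to C = (45, 85, +0.05).
∂d/∂x = -0.007091, ∂d/∂y = +0.004342 (det = 17100).
Steepest decrease is along −∇f = (+0.007091 E, -0.004342 N) → southeast.

SE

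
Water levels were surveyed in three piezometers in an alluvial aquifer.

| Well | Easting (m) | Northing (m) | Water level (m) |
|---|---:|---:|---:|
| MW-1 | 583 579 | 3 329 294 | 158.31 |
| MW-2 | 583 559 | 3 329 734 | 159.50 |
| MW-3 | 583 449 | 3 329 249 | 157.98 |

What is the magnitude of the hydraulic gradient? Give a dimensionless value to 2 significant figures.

0.0032

Taking MW-1 as reference: MW-2−MW-1 = (-20, 440, +1.19); MW-3−MW-1 = (-130, -45, -0.33).
Solve a·Δx + b·Δy = Δh: det = (-20)·(-45) − (-130)·440 = 58100.
∂h/∂x = [(+1.19)·(-45) − (-0.33)·440] / 58100 = +0.001577
∂h/∂y = [(-20)·(-0.33) − (-130)·(+1.19)] / 58100 = +0.002776
|∇h| = √(0.001577² + 0.002776²) = 0.003193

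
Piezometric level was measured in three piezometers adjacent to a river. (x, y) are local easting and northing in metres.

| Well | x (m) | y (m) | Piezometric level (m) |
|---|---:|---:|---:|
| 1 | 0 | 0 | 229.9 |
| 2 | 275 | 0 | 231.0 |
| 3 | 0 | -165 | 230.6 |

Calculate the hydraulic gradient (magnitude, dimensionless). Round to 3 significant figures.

0.00583

∂h/∂x = (231.0 − 229.9) / (275 − 0) = +0.004000
∂h/∂y = (230.6 − 229.9) / (-165 − 0) = -0.004242
|∇h| = √(0.004000² + -0.004242²) = 0.00583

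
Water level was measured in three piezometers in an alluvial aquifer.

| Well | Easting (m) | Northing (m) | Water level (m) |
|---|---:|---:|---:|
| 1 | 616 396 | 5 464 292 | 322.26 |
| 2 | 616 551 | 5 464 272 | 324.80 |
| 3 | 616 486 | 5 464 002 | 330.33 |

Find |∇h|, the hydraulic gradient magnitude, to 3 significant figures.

0.0272

Differences from 1: to 2 (Δx, Δy, Δh) = (155, -20, +2.54); to 3 = (90, -290, +8.07).
Solve a·Δx + b·Δy = Δh: det = 155·(-290) − 90·(-20) = -43150.
∂h/∂x = [(+2.54)·(-290) − (+8.07)·(-20)] / -43150 = +0.01333
∂h/∂y = [155·(+8.07) − 90·(+2.54)] / -43150 = -0.02369
|∇h| = √(0.01333² + -0.02369²) = 0.02718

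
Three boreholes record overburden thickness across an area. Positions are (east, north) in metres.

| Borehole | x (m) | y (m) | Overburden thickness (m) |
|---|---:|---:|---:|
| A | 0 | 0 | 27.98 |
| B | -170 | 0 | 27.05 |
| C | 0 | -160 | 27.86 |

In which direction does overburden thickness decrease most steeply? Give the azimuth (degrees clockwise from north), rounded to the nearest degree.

262°

∂d/∂x = (27.05 − 27.98) / (-170 − 0) = +0.005471
∂d/∂y = (27.86 − 27.98) / (-160 − 0) = +0.0007500
Steepest decrease is along −∇f: components (-0.005471 E, -0.0007500 N).
Azimuth = atan2(-0.005471, -0.0007500) = 262.2° ≈ 262°.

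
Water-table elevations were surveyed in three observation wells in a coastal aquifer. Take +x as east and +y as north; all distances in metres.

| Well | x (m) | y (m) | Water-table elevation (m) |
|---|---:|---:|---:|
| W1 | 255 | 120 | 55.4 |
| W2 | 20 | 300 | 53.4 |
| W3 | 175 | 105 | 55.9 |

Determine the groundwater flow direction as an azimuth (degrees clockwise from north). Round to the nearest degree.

With h = a·x + b·y + c and W1 as origin, the differences give:
  (-235)·a + 180·b = -2.0
  (-80)·a + (-15)·b = +0.5
Eliminate b (×(-15) and ×180, subtract): 17925·a = -60.00 → a = ∂h/∂x = -0.003347
Back-substitute: b = ∂h/∂y = -0.01548.
Flow direction (−∇h) has components (+0.003347 E, +0.01548 N).
Azimuth = atan2(E, N) = atan2(+0.003347, +0.01548) = 12.2° ≈ 012°.

012°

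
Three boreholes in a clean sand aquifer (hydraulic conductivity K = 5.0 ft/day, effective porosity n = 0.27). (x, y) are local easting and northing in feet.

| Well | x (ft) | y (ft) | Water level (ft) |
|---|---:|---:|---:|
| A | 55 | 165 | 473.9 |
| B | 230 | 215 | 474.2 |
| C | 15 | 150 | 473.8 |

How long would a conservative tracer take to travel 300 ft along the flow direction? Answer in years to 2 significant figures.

With h = a·x + b·y + c and A as origin, the differences give:
  175·a + 50·b = +0.3
  (-40)·a + (-15)·b = -0.1
Eliminate b (×(-15) and ×50, subtract): -625·a = 0.50 → a = ∂h/∂x = -0.0008000
Back-substitute: b = ∂h/∂y = +0.008800.
|∇h| = √(-0.0008000² + 0.008800²) = 0.008836
Seepage velocity v = K·i/n = 5.0 × 0.008836 / 0.27 = 0.1636 ft/day.
t = 300 / 0.1636 = 1834 days = 5.02 years.

5.0 years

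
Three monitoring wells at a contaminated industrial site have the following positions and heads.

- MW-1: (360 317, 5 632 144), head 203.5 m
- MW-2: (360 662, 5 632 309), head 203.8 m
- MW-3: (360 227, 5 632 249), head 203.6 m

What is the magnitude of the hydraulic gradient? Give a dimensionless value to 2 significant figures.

0.0012

With h = a·x + b·y + c and MW-1 as origin, the differences give:
  345·a + 165·b = +0.3
  (-90)·a + 105·b = +0.1
Eliminate b (×105 and ×165, subtract): 51075·a = 15.00 → a = ∂h/∂x = +0.0002937
Back-substitute: b = ∂h/∂y = +0.001204.
|∇h| = √(0.0002937² + 0.001204²) = 0.001239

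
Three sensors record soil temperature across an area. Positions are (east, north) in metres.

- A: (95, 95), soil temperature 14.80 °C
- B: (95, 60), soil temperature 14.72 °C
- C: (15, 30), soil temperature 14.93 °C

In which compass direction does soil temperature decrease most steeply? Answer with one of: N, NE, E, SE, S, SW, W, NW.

Taking A as reference: B−A = (0, -35, -0.08); C−A = (-80, -65, +0.13).
Determinant of the coordinate differences = 0·(-65) − (-80)·(-35) = -2800.
∂T/∂x = [(-0.08)·(-65) − (+0.13)·(-35)] / -2800 = -0.003482
∂T/∂y = [0·(+0.13) − (-80)·(-0.08)] / -2800 = +0.002286
Steepest decrease is along −∇f = (+0.003482 E, -0.002286 N) → southeast.

SE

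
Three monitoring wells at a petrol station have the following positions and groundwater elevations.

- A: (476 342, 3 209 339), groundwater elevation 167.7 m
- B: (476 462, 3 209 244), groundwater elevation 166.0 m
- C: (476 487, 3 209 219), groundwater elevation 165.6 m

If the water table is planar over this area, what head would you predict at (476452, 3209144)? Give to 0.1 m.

165.2 m

Three-point gradient (reference A): Δ to B = (120, -95, -1.7), Δ to C = (145, -120, -2.1).
∂h/∂x = -0.007200, ∂h/∂y = +0.008800 (det = -625).
h(476452, 3209144) = 167.7 + (-0.007200)·(110) + (+0.008800)·(-195) = 167.7 -0.792 -1.716 = 165.192 m.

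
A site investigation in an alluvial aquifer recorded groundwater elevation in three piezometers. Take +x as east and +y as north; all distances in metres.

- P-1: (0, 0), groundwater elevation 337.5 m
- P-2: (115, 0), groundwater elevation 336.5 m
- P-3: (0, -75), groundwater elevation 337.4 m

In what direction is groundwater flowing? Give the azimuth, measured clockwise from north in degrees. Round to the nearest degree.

099°

∂h/∂x = (336.5 − 337.5) / (115 − 0) = -0.008696
∂h/∂y = (337.4 − 337.5) / (-75 − 0) = +0.001333
Flow direction (−∇h) has components (+0.008696 E, -0.001333 N).
Azimuth = atan2(E, N) = atan2(+0.008696, -0.001333) = 98.7° ≈ 099°.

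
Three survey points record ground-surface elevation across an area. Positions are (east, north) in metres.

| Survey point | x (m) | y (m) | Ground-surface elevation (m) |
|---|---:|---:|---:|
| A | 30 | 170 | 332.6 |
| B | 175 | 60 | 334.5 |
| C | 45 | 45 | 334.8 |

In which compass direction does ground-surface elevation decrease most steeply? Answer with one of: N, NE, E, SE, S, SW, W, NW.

N

With z = a·x + b·y + c and A as origin, the differences give:
  145·a + (-110)·b = +1.9
  15·a + (-125)·b = +2.2
Eliminate b (×(-125) and ×(-110), subtract): -16475·a = 4.50 → a = ∂z/∂x = -0.0002731
Back-substitute: b = ∂z/∂y = -0.01763.
Steepest decrease is along −∇f = (+0.0002731 E, +0.01763 N) → north.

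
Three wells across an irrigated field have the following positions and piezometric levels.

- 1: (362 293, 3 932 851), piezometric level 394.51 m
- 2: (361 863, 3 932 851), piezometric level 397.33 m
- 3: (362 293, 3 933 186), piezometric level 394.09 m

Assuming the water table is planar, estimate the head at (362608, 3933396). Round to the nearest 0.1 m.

391.8 m

∂h/∂x = (397.33 − 394.51) / (361863 − 362293) = -0.006558
∂h/∂y = (394.09 − 394.51) / (3933186 − 3932851) = -0.001254
h(362608, 3933396) = 394.51 + (-0.006558)·(315) + (-0.001254)·(545) = 394.51 -2.066 -0.683 = 391.761 m.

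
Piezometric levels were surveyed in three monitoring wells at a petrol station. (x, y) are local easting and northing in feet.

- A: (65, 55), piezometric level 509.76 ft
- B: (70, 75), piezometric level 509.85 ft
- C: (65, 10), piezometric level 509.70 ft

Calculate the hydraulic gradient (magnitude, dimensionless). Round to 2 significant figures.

0.013

With h = a·x + b·y + c and A as origin, the differences give:
  5·a + 20·b = +0.09
  0·a + (-45)·b = -0.06
Eliminate b (×(-45) and ×20, subtract): -225·a = -2.850 → a = ∂h/∂x = +0.01267
Back-substitute: b = ∂h/∂y = +0.001333.
|∇h| = √(0.01267² + 0.001333²) = 0.01274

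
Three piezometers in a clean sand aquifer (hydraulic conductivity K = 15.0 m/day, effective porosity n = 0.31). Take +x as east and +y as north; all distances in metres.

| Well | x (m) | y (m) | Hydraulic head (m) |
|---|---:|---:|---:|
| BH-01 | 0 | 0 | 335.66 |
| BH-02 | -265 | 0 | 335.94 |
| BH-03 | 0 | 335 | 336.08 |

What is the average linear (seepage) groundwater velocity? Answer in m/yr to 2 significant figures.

29 m/yr

∂h/∂x = (335.94 − 335.66) / (-265 − 0) = -0.001057
∂h/∂y = (336.08 − 335.66) / (335 − 0) = +0.001254
|∇h| = √(-0.001057² + 0.001254²) = 0.00164
Seepage velocity v = K·i/n = 15.0 × 0.00164 / 0.31 = 0.07935 m/day = 28.98 m/yr.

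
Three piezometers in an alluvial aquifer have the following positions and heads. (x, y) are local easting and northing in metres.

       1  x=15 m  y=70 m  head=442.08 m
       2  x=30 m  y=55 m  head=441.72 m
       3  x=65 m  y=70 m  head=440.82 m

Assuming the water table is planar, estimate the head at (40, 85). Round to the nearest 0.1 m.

441.4 m

Three-point gradient (reference 1): Δ to 2 = (15, -15, -0.36), Δ to 3 = (50, 0, -1.26).
∂h/∂x = -0.02520, ∂h/∂y = -0.001200 (det = 750).
h(40, 85) = 442.08 + (-0.02520)·(25) + (-0.001200)·(15) = 442.08 -0.630 -0.018 = 441.432 m.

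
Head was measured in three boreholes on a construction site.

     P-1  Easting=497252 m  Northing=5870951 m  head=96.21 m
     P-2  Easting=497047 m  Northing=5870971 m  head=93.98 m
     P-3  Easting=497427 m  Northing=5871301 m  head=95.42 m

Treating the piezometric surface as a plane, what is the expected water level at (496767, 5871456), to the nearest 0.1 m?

87.6 m

With h = a·x + b·y + c and P-1 as origin, the differences give:
  (-205)·a + 20·b = -2.23
  175·a + 350·b = -0.79
Eliminate b (×350 and ×20, subtract): -75250·a = -764.700 → a = ∂h/∂x = +0.01016
Back-substitute: b = ∂h/∂y = -0.007338.
h(496767, 5871456) = 96.21 + (+0.01016)·(-485) + (-0.007338)·(505) = 96.21 -4.929 -3.706 = 87.576 m.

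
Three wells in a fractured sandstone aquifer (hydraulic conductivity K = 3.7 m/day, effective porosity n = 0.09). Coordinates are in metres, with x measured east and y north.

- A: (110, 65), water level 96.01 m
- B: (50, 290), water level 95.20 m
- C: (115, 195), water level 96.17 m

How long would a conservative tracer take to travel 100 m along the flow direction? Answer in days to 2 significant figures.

150 days

With h = a·x + b·y + c and A as origin, the differences give:
  (-60)·a + 225·b = -0.81
  5·a + 130·b = +0.16
Eliminate b (×130 and ×225, subtract): -8925·a = -141.300 → a = ∂h/∂x = +0.01583
Back-substitute: b = ∂h/∂y = +0.0006218.
|∇h| = √(0.01583² + 0.0006218²) = 0.01584
Seepage velocity v = K·i/n = 3.7 × 0.01584 / 0.09 = 0.6512 m/day.
t = 100 / 0.6512 = 153.6 days.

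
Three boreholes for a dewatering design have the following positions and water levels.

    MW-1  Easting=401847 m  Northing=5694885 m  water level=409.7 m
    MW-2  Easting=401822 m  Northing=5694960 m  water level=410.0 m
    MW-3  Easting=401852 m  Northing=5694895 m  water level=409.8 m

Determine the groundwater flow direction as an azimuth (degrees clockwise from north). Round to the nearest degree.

228°

With h = a·x + b·y + c and MW-1 as origin, the differences give:
  (-25)·a + 75·b = +0.3
  5·a + 10·b = +0.1
Eliminate b (×10 and ×75, subtract): -625·a = -4.50 → a = ∂h/∂x = +0.007200
Back-substitute: b = ∂h/∂y = +0.006400.
Flow direction (−∇h) has components (-0.007200 E, -0.006400 N).
Azimuth = atan2(E, N) = atan2(-0.007200, -0.006400) = 228.4° ≈ 228°.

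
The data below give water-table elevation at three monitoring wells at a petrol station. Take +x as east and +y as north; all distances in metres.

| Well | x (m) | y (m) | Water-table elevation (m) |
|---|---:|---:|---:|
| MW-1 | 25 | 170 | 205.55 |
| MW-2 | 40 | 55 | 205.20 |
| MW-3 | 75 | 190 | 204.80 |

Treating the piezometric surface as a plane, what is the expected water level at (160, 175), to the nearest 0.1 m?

Three-point gradient (reference MW-1): Δ to MW-2 = (15, -115, -0.35), Δ to MW-3 = (50, 20, -0.75).
∂h/∂x = -0.01541, ∂h/∂y = +0.001033 (det = 6050).
h(160, 175) = 205.55 + (-0.01541)·(135) + (+0.001033)·(5) = 205.55 -2.081 +0.005 = 203.474 m.

203.5 m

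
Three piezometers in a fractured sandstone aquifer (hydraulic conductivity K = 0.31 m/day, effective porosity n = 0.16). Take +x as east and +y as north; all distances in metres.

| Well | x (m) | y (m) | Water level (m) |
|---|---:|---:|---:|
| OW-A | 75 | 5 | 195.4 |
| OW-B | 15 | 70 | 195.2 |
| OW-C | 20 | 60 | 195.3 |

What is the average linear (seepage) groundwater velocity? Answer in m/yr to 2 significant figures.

With h = a·x + b·y + c and OW-A as origin, the differences give:
  (-60)·a + 65·b = -0.2
  (-55)·a + 55·b = -0.1
Eliminate b (×55 and ×65, subtract): 275·a = -4.50 → a = ∂h/∂x = -0.01636
Back-substitute: b = ∂h/∂y = -0.01818.
|∇h| = √(-0.01636² + -0.01818²) = 0.02446
Seepage velocity v = K·i/n = 0.31 × 0.02446 / 0.16 = 0.04739 m/day = 17.31 m/yr.

17 m/yr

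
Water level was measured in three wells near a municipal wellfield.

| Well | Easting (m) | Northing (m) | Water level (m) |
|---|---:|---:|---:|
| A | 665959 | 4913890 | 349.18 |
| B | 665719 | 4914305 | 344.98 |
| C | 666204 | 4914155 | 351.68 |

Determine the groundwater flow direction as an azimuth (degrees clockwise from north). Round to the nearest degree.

281°

Taking A as reference: B−A = (-240, 415, -4.20); C−A = (245, 265, +2.50).
Solve a·Δx + b·Δy = Δh: det = (-240)·265 − 245·415 = -165275.
∂h/∂x = [(-4.20)·265 − (+2.50)·415] / -165275 = +0.01301
∂h/∂y = [(-240)·(+2.50) − 245·(-4.20)] / -165275 = -0.002596
Flow direction (−∇h) has components (-0.01301 E, +0.002596 N).
Azimuth = atan2(E, N) = atan2(-0.01301, +0.002596) = 281.3° ≈ 281°.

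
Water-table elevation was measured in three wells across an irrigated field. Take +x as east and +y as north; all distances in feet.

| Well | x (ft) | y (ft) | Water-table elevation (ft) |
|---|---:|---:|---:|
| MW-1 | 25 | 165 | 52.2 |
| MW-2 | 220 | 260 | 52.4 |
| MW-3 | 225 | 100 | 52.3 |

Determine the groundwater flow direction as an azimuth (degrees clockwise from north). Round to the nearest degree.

228°

With h = a·x + b·y + c and MW-1 as origin, the differences give:
  195·a + 95·b = +0.2
  200·a + (-65)·b = +0.1
Eliminate b (×(-65) and ×95, subtract): -31675·a = -22.50 → a = ∂h/∂x = +0.0007103
Back-substitute: b = ∂h/∂y = +0.0006472.
Flow direction (−∇h) has components (-0.0007103 E, -0.0006472 N).
Azimuth = atan2(E, N) = atan2(-0.0007103, -0.0006472) = 227.7° ≈ 228°.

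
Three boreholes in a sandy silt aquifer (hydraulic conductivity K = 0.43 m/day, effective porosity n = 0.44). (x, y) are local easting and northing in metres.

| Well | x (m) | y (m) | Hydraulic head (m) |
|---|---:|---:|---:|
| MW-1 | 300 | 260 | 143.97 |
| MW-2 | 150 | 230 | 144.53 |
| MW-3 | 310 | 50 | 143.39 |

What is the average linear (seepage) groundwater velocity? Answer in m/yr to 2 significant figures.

Three-point gradient (reference MW-1): Δ to MW-2 = (-150, -30, +0.56), Δ to MW-3 = (10, -210, -0.58).
∂h/∂x = -0.004245, ∂h/∂y = +0.002560 (det = 31800).
|∇h| = √(-0.004245² + 0.002560²) = 0.004957
Seepage velocity v = K·i/n = 0.43 × 0.004957 / 0.44 = 0.004844 m/day = 1.769 m/yr.

1.8 m/yr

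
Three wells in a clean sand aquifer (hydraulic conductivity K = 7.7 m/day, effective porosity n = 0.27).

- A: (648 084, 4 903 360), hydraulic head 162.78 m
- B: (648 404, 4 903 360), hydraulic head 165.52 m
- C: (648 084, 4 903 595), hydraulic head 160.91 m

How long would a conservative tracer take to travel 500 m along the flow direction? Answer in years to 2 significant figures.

∂h/∂x = (165.52 − 162.78) / (648404 − 648084) = +0.008563
∂h/∂y = (160.91 − 162.78) / (4903595 − 4903360) = -0.007957
|∇h| = √(0.008563² + -0.007957²) = 0.01169
Seepage velocity v = K·i/n = 7.7 × 0.01169 / 0.27 = 0.3334 m/day.
t = 500 / 0.3334 = 1500 days = 4.11 years.

4.1 years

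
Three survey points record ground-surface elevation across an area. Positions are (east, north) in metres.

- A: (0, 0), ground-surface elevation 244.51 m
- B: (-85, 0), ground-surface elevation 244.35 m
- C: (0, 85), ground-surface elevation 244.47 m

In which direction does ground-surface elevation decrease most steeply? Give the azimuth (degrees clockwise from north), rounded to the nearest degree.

284°

∂z/∂x = (244.35 − 244.51) / (-85 − 0) = +0.001882
∂z/∂y = (244.47 − 244.51) / (85 − 0) = -0.0004706
Steepest decrease is along −∇f: components (-0.001882 E, +0.0004706 N).
Azimuth = atan2(-0.001882, +0.0004706) = 284.0° ≈ 284°.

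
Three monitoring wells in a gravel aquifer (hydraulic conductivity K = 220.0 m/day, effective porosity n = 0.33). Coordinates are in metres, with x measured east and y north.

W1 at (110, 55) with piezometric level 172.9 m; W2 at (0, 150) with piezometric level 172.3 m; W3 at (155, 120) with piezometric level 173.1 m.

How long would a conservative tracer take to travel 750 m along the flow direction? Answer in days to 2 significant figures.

Differences from W1: to W2 (Δx, Δy, Δh) = (-110, 95, -0.6); to W3 = (45, 65, +0.2).
Solve a·Δx + b·Δy = Δh: det = (-110)·65 − 45·95 = -11425.
∂h/∂x = [(-0.6)·65 − (+0.2)·95] / -11425 = +0.005077
∂h/∂y = [(-110)·(+0.2) − 45·(-0.6)] / -11425 = -0.0004376
|∇h| = √(0.005077² + -0.0004376²) = 0.005096
Seepage velocity v = K·i/n = 220.0 × 0.005096 / 0.33 = 3.397 m/day.
t = 750 / 3.397 = 220.8 days.

220 days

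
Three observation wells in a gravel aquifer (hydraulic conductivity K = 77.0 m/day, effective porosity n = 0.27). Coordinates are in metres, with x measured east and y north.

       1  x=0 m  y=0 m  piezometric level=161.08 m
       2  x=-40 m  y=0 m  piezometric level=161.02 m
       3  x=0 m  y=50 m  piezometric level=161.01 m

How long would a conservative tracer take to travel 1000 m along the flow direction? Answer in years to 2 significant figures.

4.7 years

∂h/∂x = (161.02 − 161.08) / (-40 − 0) = +0.001500
∂h/∂y = (161.01 − 161.08) / (50 − 0) = -0.001400
|∇h| = √(0.001500² + -0.001400²) = 0.002052
Seepage velocity v = K·i/n = 77.0 × 0.002052 / 0.27 = 0.5852 m/day.
t = 1000 / 0.5852 = 1709 days = 4.68 years.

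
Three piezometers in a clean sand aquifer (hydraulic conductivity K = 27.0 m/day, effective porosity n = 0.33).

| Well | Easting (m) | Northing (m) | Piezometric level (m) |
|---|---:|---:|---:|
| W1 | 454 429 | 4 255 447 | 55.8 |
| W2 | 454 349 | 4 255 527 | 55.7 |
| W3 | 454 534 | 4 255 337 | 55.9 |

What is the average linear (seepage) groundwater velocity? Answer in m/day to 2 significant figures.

0.80 m/day

With h = a·x + b·y + c and W1 as origin, the differences give:
  (-80)·a + 80·b = -0.1
  105·a + (-110)·b = +0.1
Eliminate b (×(-110) and ×80, subtract): 400·a = 3.00 → a = ∂h/∂x = +0.007500
Back-substitute: b = ∂h/∂y = +0.006250.
|∇h| = √(0.007500² + 0.006250²) = 0.009763
Seepage velocity v = K·i/n = 27.0 × 0.009763 / 0.33 = 0.7988 m/day.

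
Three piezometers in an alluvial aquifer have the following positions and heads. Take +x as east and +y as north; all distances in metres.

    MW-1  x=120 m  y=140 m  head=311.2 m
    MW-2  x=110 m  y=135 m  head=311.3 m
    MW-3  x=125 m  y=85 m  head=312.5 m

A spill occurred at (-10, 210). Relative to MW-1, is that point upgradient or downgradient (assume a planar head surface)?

downgradient

Differences from MW-1: to MW-2 (Δx, Δy, Δh) = (-10, -5, +0.1); to MW-3 = (5, -55, +1.3).
Determinant of the coordinate differences = (-10)·(-55) − 5·(-5) = 575.
∂h/∂x = [(+0.1)·(-55) − (+1.3)·(-5)] / 575 = +0.001739
∂h/∂y = [(-10)·(+1.3) − 5·(+0.1)] / 575 = -0.02348
Head at (-10, 210) = 311.2 + (+0.001739)·(-130) + (-0.02348)·(70) = 309.33 m.
That is lower than the 311.2 m at MW-1, so the point is downgradient.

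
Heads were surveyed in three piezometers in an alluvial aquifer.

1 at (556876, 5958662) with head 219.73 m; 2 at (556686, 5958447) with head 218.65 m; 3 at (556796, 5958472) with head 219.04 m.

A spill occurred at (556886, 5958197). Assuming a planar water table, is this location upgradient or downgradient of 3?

With h = a·x + b·y + c and 1 as origin, the differences give:
  (-190)·a + (-215)·b = -1.08
  (-80)·a + (-190)·b = -0.69
Eliminate b (×(-190) and ×(-215), subtract): 18900·a = 56.850 → a = ∂h/∂x = +0.003008
Back-substitute: b = ∂h/∂y = +0.002365.
Head at (556886, 5958197) = 219.73 + (+0.003008)·(10) + (+0.002365)·(-465) = 218.66 m.
That is lower than the 219.04 m at 3, so the point is downgradient.

downgradient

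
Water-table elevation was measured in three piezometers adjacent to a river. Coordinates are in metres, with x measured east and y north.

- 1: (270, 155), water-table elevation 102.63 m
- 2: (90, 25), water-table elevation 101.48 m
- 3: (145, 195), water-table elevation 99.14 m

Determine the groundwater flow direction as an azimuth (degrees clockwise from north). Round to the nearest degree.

Differences from 1: to 2 (Δx, Δy, Δh) = (-180, -130, -1.15); to 3 = (-125, 40, -3.49).
Solve a·Δx + b·Δy = Δh: det = (-180)·40 − (-125)·(-130) = -23450.
∂h/∂x = [(-1.15)·40 − (-3.49)·(-130)] / -23450 = +0.02131
∂h/∂y = [(-180)·(-3.49) − (-125)·(-1.15)] / -23450 = -0.02066
Flow direction (−∇h) has components (-0.02131 E, +0.02066 N).
Azimuth = atan2(E, N) = atan2(-0.02131, +0.02066) = 314.1° ≈ 314°.

314°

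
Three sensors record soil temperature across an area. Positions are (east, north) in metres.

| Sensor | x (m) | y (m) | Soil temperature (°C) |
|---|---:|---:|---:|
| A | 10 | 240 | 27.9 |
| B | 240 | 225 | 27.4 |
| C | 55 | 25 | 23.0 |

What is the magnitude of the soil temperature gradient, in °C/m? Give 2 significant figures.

Differences from A: to B (Δx, Δy, Δh) = (230, -15, -0.5); to C = (45, -215, -4.9).
Determinant of the coordinate differences = 230·(-215) − 45·(-15) = -48775.
∂T/∂x = [(-0.5)·(-215) − (-4.9)·(-15)] / -48775 = -0.0006971
∂T/∂y = [230·(-4.9) − 45·(-0.5)] / -48775 = +0.02264
|∇f| = √(-0.0006971² + 0.02264²) = 0.02265 °C/m

0.023 °C/m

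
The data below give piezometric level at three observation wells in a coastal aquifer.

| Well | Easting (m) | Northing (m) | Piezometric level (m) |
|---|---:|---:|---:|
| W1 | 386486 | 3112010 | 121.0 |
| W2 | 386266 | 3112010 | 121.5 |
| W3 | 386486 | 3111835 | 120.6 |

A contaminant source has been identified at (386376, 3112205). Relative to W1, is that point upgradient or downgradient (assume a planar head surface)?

∂h/∂x = (121.5 − 121.0) / (386266 − 386486) = -0.002273
∂h/∂y = (120.6 − 121.0) / (3111835 − 3112010) = +0.002286
Head at (386376, 3112205) = 121.0 + (-0.002273)·(-110) + (+0.002286)·(195) = 121.70 m.
That is higher than the 121.0 m at W1, so the point is upgradient.

upgradient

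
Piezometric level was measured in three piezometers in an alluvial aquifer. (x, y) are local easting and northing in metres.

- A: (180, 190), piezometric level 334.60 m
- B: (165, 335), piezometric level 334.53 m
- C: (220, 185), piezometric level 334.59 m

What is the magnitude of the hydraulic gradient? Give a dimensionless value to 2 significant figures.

0.00060

With h = a·x + b·y + c and A as origin, the differences give:
  (-15)·a + 145·b = -0.07
  40·a + (-5)·b = -0.01
Eliminate b (×(-5) and ×145, subtract): -5725·a = 1.800 → a = ∂h/∂x = -0.0003144
Back-substitute: b = ∂h/∂y = -0.0005153.
|∇h| = √(-0.0003144² + -0.0005153²) = 0.0006036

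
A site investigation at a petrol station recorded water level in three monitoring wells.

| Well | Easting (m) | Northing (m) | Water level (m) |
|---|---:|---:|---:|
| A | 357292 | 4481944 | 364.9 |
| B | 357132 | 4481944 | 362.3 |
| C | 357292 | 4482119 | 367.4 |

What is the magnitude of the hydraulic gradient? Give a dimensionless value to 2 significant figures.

0.022

∂h/∂x = (362.3 − 364.9) / (357132 − 357292) = +0.01625
∂h/∂y = (367.4 − 364.9) / (4482119 − 4481944) = +0.01429
|∇h| = √(0.01625² + 0.01429²) = 0.02164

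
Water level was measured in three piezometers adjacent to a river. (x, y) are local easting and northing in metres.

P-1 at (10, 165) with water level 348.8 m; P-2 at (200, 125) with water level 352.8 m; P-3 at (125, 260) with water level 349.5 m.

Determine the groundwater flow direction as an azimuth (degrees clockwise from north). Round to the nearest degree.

With h = a·x + b·y + c and P-1 as origin, the differences give:
  190·a + (-40)·b = +4.0
  115·a + 95·b = +0.7
Eliminate b (×95 and ×(-40), subtract): 22650·a = 408.00 → a = ∂h/∂x = +0.01801
Back-substitute: b = ∂h/∂y = -0.01444.
Flow direction (−∇h) has components (-0.01801 E, +0.01444 N).
Azimuth = atan2(E, N) = atan2(-0.01801, +0.01444) = 308.7° ≈ 309°.

309°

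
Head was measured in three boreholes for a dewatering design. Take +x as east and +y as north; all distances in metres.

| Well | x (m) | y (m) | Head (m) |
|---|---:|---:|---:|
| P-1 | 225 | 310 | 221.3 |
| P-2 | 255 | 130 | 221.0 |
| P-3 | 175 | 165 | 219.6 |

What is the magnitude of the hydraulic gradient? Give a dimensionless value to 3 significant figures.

0.0203

With h = a·x + b·y + c and P-1 as origin, the differences give:
  30·a + (-180)·b = -0.3
  (-50)·a + (-145)·b = -1.7
Eliminate b (×(-145) and ×(-180), subtract): -13350·a = -262.50 → a = ∂h/∂x = +0.01966
Back-substitute: b = ∂h/∂y = +0.004944.
|∇h| = √(0.01966² + 0.004944²) = 0.02027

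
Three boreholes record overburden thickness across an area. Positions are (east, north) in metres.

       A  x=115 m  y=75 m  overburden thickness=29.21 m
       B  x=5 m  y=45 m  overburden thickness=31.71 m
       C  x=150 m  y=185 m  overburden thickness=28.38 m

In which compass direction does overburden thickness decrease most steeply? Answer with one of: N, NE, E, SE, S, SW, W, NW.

With d = a·x + b·y + c and A as origin, the differences give:
  (-110)·a + (-30)·b = +2.50
  35·a + 110·b = -0.83
Eliminate b (×110 and ×(-30), subtract): -11050·a = 250.100 → a = ∂d/∂x = -0.02263
Back-substitute: b = ∂d/∂y = -0.0003439.
Steepest decrease is along −∇f = (+0.02263 E, +0.0003439 N) → east.

E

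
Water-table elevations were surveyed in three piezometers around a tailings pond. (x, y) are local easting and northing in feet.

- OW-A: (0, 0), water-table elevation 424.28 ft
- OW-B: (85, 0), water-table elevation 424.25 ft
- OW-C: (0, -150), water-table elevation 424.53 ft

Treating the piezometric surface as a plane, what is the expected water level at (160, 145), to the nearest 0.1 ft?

424.0 ft

∂h/∂x = (424.25 − 424.28) / (85 − 0) = -0.0003529
∂h/∂y = (424.53 − 424.28) / (-150 − 0) = -0.001667
h(160, 145) = 424.28 + (-0.0003529)·(160) + (-0.001667)·(145) = 424.28 -0.056 -0.242 = 423.982 ft.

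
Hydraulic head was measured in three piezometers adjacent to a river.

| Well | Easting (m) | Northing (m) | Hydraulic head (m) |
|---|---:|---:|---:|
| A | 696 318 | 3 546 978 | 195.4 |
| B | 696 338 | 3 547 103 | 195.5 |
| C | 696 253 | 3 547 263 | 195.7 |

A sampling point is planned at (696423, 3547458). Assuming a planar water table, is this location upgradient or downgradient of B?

Differences from A: to B (Δx, Δy, Δh) = (20, 125, +0.1); to C = (-65, 285, +0.3).
Determinant of the coordinate differences = 20·285 − (-65)·125 = 13825.
∂h/∂x = [(+0.1)·285 − (+0.3)·125] / 13825 = -0.0006510
∂h/∂y = [20·(+0.3) − (-65)·(+0.1)] / 13825 = +0.0009042
Head at (696423, 3547458) = 195.4 + (-0.0006510)·(105) + (+0.0009042)·(480) = 195.77 m.
That is higher than the 195.5 m at B, so the point is upgradient.

upgradient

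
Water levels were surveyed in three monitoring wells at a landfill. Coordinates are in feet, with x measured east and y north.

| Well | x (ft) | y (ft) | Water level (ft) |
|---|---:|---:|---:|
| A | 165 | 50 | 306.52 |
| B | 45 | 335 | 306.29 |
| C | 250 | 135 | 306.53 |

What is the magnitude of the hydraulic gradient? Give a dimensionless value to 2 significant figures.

Differences from A: to B (Δx, Δy, Δh) = (-120, 285, -0.23); to C = (85, 85, +0.01).
Solve a·Δx + b·Δy = Δh: det = (-120)·85 − 85·285 = -34425.
∂h/∂x = [(-0.23)·85 − (+0.01)·285] / -34425 = +0.0006507
∂h/∂y = [(-120)·(+0.01) − 85·(-0.23)] / -34425 = -0.0005330
|∇h| = √(0.0006507² + -0.0005330²) = 0.0008411

0.00084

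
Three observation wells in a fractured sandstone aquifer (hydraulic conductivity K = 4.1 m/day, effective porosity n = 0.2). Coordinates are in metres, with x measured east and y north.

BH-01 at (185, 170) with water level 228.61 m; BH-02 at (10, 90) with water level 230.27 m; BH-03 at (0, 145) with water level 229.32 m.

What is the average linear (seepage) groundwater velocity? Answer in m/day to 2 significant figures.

0.36 m/day

With h = a·x + b·y + c and BH-01 as origin, the differences give:
  (-175)·a + (-80)·b = +1.66
  (-185)·a + (-25)·b = +0.71
Eliminate b (×(-25) and ×(-80), subtract): -10425·a = 15.300 → a = ∂h/∂x = -0.001468
Back-substitute: b = ∂h/∂y = -0.01754.
|∇h| = √(-0.001468² + -0.01754²) = 0.0176
Seepage velocity v = K·i/n = 4.1 × 0.0176 / 0.2 = 0.3608 m/day.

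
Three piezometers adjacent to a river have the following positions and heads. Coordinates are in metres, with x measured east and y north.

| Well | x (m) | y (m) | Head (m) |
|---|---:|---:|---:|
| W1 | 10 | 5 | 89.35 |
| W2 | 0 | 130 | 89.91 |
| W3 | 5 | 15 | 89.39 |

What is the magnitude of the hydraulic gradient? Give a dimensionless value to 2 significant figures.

Differences from W1: to W2 (Δx, Δy, Δh) = (-10, 125, +0.56); to W3 = (-5, 10, +0.04).
Solve a·Δx + b·Δy = Δh: det = (-10)·10 − (-5)·125 = 525.
∂h/∂x = [(+0.56)·10 − (+0.04)·125] / 525 = +0.001143
∂h/∂y = [(-10)·(+0.04) − (-5)·(+0.56)] / 525 = +0.004571
|∇h| = √(0.001143² + 0.004571²) = 0.004712

0.0047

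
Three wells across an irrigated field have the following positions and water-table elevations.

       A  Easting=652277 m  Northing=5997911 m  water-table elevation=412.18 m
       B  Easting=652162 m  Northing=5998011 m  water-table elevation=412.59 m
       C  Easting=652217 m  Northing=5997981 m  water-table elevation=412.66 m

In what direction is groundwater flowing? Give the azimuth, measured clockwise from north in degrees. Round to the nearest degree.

Taking A as reference: B−A = (-115, 100, +0.41); C−A = (-60, 70, +0.48).
Determinant of the coordinate differences = (-115)·70 − (-60)·100 = -2050.
∂h/∂x = [(+0.41)·70 − (+0.48)·100] / -2050 = +0.009415
∂h/∂y = [(-115)·(+0.48) − (-60)·(+0.41)] / -2050 = +0.01493
Flow direction (−∇h) has components (-0.009415 E, -0.01493 N).
Azimuth = atan2(E, N) = atan2(-0.009415, -0.01493) = 212.2° ≈ 212°.

212°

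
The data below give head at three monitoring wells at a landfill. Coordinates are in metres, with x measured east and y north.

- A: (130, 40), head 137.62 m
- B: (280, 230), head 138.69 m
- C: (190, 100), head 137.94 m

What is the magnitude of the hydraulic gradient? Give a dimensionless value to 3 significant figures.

Taking A as reference: B−A = (150, 190, +1.07); C−A = (60, 60, +0.32).
Solve a·Δx + b·Δy = Δh: det = 150·60 − 60·190 = -2400.
∂h/∂x = [(+1.07)·60 − (+0.32)·190] / -2400 = -0.001417
∂h/∂y = [150·(+0.32) − 60·(+1.07)] / -2400 = +0.006750
|∇h| = √(-0.001417² + 0.006750²) = 0.006897

0.00690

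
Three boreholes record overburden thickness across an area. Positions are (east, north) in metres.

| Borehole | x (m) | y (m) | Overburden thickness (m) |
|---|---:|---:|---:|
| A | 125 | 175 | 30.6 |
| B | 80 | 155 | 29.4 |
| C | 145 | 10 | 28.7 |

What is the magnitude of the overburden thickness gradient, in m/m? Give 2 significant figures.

0.025 m/m

Differences from A: to B (Δx, Δy, Δh) = (-45, -20, -1.2); to C = (20, -165, -1.9).
Determinant of the coordinate differences = (-45)·(-165) − 20·(-20) = 7825.
∂d/∂x = [(-1.2)·(-165) − (-1.9)·(-20)] / 7825 = +0.02045
∂d/∂y = [(-45)·(-1.9) − 20·(-1.2)] / 7825 = +0.01399
|∇f| = √(0.02045² + 0.01399²) = 0.02478 m/m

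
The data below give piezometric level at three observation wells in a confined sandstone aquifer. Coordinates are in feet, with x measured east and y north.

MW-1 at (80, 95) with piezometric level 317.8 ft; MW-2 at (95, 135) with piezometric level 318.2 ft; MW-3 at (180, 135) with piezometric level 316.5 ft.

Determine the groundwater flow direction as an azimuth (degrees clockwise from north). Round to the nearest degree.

Three-point gradient (reference MW-1): Δ to MW-2 = (15, 40, +0.4), Δ to MW-3 = (100, 40, -1.3).
∂h/∂x = -0.02000, ∂h/∂y = +0.01750 (det = -3400).
Flow direction (−∇h) has components (+0.02000 E, -0.01750 N).
Azimuth = atan2(E, N) = atan2(+0.02000, -0.01750) = 131.2° ≈ 131°.

131°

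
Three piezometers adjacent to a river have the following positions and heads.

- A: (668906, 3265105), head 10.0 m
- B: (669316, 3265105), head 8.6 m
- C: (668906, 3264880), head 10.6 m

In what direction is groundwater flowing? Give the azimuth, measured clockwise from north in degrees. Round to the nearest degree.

∂h/∂x = (8.6 − 10.0) / (669316 − 668906) = -0.003415
∂h/∂y = (10.6 − 10.0) / (3264880 − 3265105) = -0.002667
Flow direction (−∇h) has components (+0.003415 E, +0.002667 N).
Azimuth = atan2(E, N) = atan2(+0.003415, +0.002667) = 52.0° ≈ 052°.

052°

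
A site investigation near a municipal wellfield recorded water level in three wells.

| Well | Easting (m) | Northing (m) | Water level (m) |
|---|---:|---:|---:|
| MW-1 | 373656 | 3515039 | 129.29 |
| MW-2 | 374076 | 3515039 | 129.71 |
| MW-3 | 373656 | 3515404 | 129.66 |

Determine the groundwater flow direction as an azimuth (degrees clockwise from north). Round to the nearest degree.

∂h/∂x = (129.71 − 129.29) / (374076 − 373656) = +0.001000
∂h/∂y = (129.66 − 129.29) / (3515404 − 3515039) = +0.001014
Flow direction (−∇h) has components (-0.001000 E, -0.001014 N).
Azimuth = atan2(E, N) = atan2(-0.001000, -0.001014) = 224.6° ≈ 225°.

225°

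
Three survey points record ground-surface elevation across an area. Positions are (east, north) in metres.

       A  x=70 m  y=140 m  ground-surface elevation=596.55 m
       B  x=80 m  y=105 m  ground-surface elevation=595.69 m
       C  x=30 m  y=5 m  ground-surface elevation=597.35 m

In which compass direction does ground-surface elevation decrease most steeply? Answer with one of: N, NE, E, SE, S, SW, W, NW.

E

Three-point gradient (reference A): Δ to B = (10, -35, -0.86), Δ to C = (-40, -135, +0.80).
∂z/∂x = -0.05240, ∂z/∂y = +0.009600 (det = -2750).
Steepest decrease is along −∇f = (+0.05240 E, -0.009600 N) → east.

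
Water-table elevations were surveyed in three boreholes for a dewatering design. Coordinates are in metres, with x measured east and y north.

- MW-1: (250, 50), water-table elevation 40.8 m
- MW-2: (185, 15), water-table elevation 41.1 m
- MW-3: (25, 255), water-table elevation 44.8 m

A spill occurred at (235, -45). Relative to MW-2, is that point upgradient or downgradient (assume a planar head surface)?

downgradient

Taking MW-1 as reference: MW-2−MW-1 = (-65, -35, +0.3); MW-3−MW-1 = (-225, 205, +4.0).
Solve a·Δx + b·Δy = Δh: det = (-65)·205 − (-225)·(-35) = -21200.
∂h/∂x = [(+0.3)·205 − (+4.0)·(-35)] / -21200 = -0.009505
∂h/∂y = [(-65)·(+4.0) − (-225)·(+0.3)] / -21200 = +0.009080
Head at (235, -45) = 40.8 + (-0.009505)·(-15) + (+0.009080)·(-95) = 40.08 m.
That is lower than the 41.1 m at MW-2, so the point is downgradient.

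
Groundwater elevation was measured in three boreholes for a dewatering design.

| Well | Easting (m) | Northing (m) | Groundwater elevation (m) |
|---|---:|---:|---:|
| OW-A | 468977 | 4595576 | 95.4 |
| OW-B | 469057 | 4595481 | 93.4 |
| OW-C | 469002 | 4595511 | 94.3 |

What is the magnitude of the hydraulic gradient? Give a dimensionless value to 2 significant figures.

With h = a·x + b·y + c and OW-A as origin, the differences give:
  80·a + (-95)·b = -2.0
  25·a + (-65)·b = -1.1
Eliminate b (×(-65) and ×(-95), subtract): -2825·a = 25.50 → a = ∂h/∂x = -0.009027
Back-substitute: b = ∂h/∂y = +0.01345.
|∇h| = √(-0.009027² + 0.01345²) = 0.0162

0.016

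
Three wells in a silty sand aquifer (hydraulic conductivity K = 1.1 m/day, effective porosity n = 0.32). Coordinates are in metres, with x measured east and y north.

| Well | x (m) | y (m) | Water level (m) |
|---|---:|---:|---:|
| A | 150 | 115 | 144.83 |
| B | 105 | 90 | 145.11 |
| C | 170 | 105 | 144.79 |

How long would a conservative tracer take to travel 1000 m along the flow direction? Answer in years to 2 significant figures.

140 years

With h = a·x + b·y + c and A as origin, the differences give:
  (-45)·a + (-25)·b = +0.28
  20·a + (-10)·b = -0.04
Eliminate b (×(-10) and ×(-25), subtract): 950·a = -3.800 → a = ∂h/∂x = -0.004000
Back-substitute: b = ∂h/∂y = -0.004000.
|∇h| = √(-0.004000² + -0.004000²) = 0.005657
Seepage velocity v = K·i/n = 1.1 × 0.005657 / 0.32 = 0.01945 m/day.
t = 1000 / 0.01945 = 5.141e+04 days = 141 years.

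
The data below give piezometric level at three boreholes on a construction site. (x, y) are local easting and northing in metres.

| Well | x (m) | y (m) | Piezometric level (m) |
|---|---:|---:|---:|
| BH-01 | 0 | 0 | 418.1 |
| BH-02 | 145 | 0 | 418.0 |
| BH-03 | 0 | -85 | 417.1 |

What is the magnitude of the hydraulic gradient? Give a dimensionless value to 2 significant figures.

0.012

∂h/∂x = (418.0 − 418.1) / (145 − 0) = -0.0006897
∂h/∂y = (417.1 − 418.1) / (-85 − 0) = +0.01176
|∇h| = √(-0.0006897² + 0.01176²) = 0.01178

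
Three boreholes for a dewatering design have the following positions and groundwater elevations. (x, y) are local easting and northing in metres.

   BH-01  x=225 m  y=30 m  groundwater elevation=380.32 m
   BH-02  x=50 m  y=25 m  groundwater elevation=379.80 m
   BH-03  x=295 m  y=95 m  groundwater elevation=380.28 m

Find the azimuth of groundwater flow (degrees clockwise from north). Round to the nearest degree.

Differences from BH-01: to BH-02 (Δx, Δy, Δh) = (-175, -5, -0.52); to BH-03 = (70, 65, -0.04).
Solve a·Δx + b·Δy = Δh: det = (-175)·65 − 70·(-5) = -11025.
∂h/∂x = [(-0.52)·65 − (-0.04)·(-5)] / -11025 = +0.003084
∂h/∂y = [(-175)·(-0.04) − 70·(-0.52)] / -11025 = -0.003937
Flow direction (−∇h) has components (-0.003084 E, +0.003937 N).
Azimuth = atan2(E, N) = atan2(-0.003084, +0.003937) = 321.9° ≈ 322°.

322°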